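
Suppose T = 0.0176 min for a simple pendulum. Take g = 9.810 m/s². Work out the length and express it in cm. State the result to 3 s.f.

Rearranging T = 2π√(L/g) for L: L = g·(T/2π)².
T = 0.0176 min = 1.056 s; g = 9.810 m/s².
L = 0.2771 m
0.2771 m × (1 cm / 0.01000 m) = 27.71 cm

27.7 cm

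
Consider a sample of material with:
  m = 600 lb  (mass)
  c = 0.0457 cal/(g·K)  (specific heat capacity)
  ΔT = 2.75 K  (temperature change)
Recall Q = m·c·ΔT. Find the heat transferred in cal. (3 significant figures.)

Q is given directly by: Q = mcΔT.
m = 600 lb = 272.2 kg; c = 0.0457 cal/(g·K) = 191.2 J/(kg·K); ΔT = 2.75 K.
Q = 1.431×10^5 J  (the unit combination reduces to kg·m²/s² = J)
1.431×10^5 J × (1 cal / 4.184 J) = 34203 cal

34200 cal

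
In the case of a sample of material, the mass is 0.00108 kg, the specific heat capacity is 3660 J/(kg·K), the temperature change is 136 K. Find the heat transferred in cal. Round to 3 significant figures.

128 cal

Directly: Q = mcΔT.
m = 0.00108 kg; c = 3660 J/(kg·K); ΔT = 136 K.
Q = 537.6 J
537.6 J × (1 cal / 4.184 J) = 128.5 cal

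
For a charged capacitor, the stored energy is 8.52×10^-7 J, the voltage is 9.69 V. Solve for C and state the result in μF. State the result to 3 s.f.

Solving E = ½C·V² for C: C = 2E/V².
E = 8.52×10^-7 J; V = 9.69 V.
C = 1.815×10^-8 F
1.815×10^-8 F × (1 μF / 1.000×10^-6 F) = 0.01815 μF

0.0181 μF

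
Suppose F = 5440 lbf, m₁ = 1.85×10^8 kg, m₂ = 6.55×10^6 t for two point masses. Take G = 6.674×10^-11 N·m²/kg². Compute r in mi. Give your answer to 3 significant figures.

From Newton's law of gravitation: r = √(G·m₁m₂/F).
F = 5440 lbf = 24198 N; m₁ = 1.85×10^8 kg; m₂ = 6.55×10^6 t = 6.550×10^9 kg; G = 6.674×10^-11 N·m²/kg².
r = 57.81 m
57.81 m × (1 mi / 1609 m) = 0.03592 mi

0.0359 mi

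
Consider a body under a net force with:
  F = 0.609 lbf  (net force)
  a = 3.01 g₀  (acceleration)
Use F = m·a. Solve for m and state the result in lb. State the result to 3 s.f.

0.202 lb

Rearranging F = m·a for m: m = F/a.
F = 0.609 lbf = 2.709 N; a = 3.01 g₀ = 29.52 m/s².
m = 0.09177 kg
0.09177 kg × (1 lb / 0.4536 kg) = 0.2023 lb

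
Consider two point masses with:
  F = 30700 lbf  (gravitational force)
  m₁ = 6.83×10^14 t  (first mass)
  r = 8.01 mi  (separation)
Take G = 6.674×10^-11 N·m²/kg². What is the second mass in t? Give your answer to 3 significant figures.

Rearranging: m₂ = F·r²/(G·m₁).
F = 30700 lbf = 1.366×10^5 N; m₁ = 6.83×10^14 t = 6.830×10^17 kg; r = 8.01 mi = 12891 m; G = 6.674×10^-11 N·m²/kg².
m₂ = 4.978×10^5 kg
4.978×10^5 kg × (1 t / 1000 kg) = 497.8 t

498 t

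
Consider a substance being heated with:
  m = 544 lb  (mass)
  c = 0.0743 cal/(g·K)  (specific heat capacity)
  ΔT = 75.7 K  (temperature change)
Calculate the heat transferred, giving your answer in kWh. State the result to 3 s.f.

1.61 kWh

Directly: Q = mcΔT.
m = 544 lb = 246.8 kg; c = 0.0743 cal/(g·K) = 310.9 J/(kg·K); ΔT = 75.7 K.
Q = 5.807×10^6 J  (the unit combination reduces to kg·m²/s² = J)
5.807×10^6 J × (1 kWh / 3.600×10^6 J) = 1.613 kWh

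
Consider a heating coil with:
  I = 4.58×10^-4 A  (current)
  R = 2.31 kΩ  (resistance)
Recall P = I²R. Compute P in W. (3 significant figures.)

P is given directly by: P = I²R.
I = 4.58×10^-4 A; R = 2.31 kΩ = 2310 Ω.
P = 4.846×10^-4 W

4.85×10^-4 W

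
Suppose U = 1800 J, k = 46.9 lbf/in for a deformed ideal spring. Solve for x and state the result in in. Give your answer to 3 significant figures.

Rearranging U = ½k·x² for x: x = √(2U/k).
U = 1800 J; k = 46.9 lbf/in = 8213 N/m.
x = 0.6620 m
0.6620 m × (1 in / 0.02540 m) = 26.06 in

26.1 in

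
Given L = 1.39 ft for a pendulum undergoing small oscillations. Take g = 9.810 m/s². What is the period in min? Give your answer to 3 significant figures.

Directly: T = 2π√(L/g).
L = 1.39 ft = 0.4237 m; g = 9.810 m/s².
T = 1.306 s
1.306 s × (1 min / 60.00 s) = 0.02176 min

0.0218 min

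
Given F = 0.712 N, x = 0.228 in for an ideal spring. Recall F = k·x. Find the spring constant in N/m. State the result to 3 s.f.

From Hooke's law: k = F/x.
F = 0.712 N; x = 0.228 in = 0.005791 m.
k = 122.9 N/m

123 N/m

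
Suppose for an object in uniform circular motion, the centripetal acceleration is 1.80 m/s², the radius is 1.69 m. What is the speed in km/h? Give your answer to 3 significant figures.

6.28 km/h

Rearranging a = v²/r for v: v = √(a·r).
a = 1.80 m/s²; r = 1.69 m.
v = 1.744 m/s
1.744 m/s × (1 km/h / 0.2778 m/s) = 6.279 km/h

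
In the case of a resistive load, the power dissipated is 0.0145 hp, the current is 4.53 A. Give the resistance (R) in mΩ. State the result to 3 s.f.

Solving P = I²R for R: R = P/I².
P = 0.0145 hp = 10.81 W; I = 4.53 A.
R = 0.5269 Ω
0.5269 Ω × (1 mΩ / 0.001000 Ω) = 526.9 mΩ

527 mΩ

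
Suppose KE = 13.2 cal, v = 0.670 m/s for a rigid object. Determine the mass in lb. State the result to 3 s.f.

542 lb

Rearranging: m = 2·KE/v².
KE = 13.2 cal = 55.23 J; v = 0.670 m/s.
m = 246.1 kg
246.1 kg × (1 lb / 0.4536 kg) = 542.5 lb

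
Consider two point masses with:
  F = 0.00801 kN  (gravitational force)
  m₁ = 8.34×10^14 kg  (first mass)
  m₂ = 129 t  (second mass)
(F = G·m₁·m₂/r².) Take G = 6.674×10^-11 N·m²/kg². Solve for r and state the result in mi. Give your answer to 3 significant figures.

18.6 mi

Solving F = G·m₁·m₂/r² for r: r = √(G·m₁m₂/F).
F = 0.00801 kN = 8.010 N; m₁ = 8.34×10^14 kg; m₂ = 129 t = 1.290×10^5 kg; G = 6.674×10^-11 N·m²/kg².
r = 29940 m
29940 m × (1 mi / 1609 m) = 18.60 mi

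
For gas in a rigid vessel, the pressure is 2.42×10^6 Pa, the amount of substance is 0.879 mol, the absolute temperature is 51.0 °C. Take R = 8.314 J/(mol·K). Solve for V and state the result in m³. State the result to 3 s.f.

9.79×10^-4 m³

From the ideal-gas law: V = nRT/P.
P = 2.42×10^6 Pa; n = 0.879 mol; T = 51.0 °C = 324.1 K; R = 8.314 J/(mol·K).
V = 9.789×10^-4 m³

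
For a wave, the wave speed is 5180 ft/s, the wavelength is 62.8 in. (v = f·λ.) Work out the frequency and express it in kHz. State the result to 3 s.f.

Rearranging v = f·λ for f: f = v/λ.
v = 5180 ft/s = 1579 m/s; λ = 62.8 in = 1.595 m.
f = 989.8 Hz
989.8 Hz × (1 kHz / 1000 Hz) = 0.9898 kHz

0.990 kHz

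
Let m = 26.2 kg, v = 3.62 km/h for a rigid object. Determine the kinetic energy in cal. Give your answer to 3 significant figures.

3.17 cal

KE is given directly by: KE = ½mv².
m = 26.2 kg; v = 3.62 km/h = 1.006 m/s.
KE = 13.25 J
13.25 J × (1 cal / 4.184 J) = 3.166 cal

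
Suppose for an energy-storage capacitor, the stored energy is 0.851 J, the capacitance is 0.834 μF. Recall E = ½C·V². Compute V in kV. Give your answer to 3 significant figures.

1.43 kV

Rearranging E = ½C·V² for V: V = √(2E/C).
E = 0.851 J; C = 0.834 μF = 8.340×10^-7 F.
V = 1429 V
1429 V × (1 kV / 1000 V) = 1.429 kV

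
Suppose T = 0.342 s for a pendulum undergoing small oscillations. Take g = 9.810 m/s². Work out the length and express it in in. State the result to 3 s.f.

Rearranging T = 2π√(L/g) for L: L = g·(T/2π)².
T = 0.342 s; g = 9.810 m/s².
L = 0.02906 m
0.02906 m × (1 in / 0.02540 m) = 1.144 in

1.14 in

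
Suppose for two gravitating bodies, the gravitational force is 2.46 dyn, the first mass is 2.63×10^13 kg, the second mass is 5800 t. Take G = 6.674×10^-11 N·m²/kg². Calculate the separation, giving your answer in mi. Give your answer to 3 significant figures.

From Newton's law of gravitation: r = √(G·m₁m₂/F).
F = 2.46 dyn = 2.460×10^-5 N; m₁ = 2.63×10^13 kg; m₂ = 5800 t = 5.800×10^6 kg; G = 6.674×10^-11 N·m²/kg².
r = 2.034×10^7 m
2.034×10^7 m × (1 mi / 1609 m) = 12641 mi

12600 mi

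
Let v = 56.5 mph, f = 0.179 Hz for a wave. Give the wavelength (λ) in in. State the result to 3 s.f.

Rearranging v = f·λ for λ: λ = v/f.
v = 56.5 mph = 25.26 m/s; f = 0.179 Hz.
λ = 141.1 m
141.1 m × (1 in / 0.02540 m) = 5555 in

5560 in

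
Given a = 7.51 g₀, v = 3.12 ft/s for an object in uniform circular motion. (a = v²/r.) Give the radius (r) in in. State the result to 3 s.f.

Rearranging: r = v²/a.
a = 7.51 g₀ = 73.65 m/s²; v = 3.12 ft/s = 0.9510 m/s.
r = 0.01228 m
0.01228 m × (1 in / 0.02540 m) = 0.4834 in

0.483 in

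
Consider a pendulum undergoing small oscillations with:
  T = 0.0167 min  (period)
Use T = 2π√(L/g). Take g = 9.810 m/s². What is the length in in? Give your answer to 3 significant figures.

Rearranging: L = g·(T/2π)².
T = 0.0167 min = 1.002 s; g = 9.810 m/s².
L = 0.2495 m
0.2495 m × (1 in / 0.02540 m) = 9.822 in

9.82 in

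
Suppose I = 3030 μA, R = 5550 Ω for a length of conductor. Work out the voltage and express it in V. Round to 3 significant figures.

Directly: V = IR.
I = 3030 μA = 0.003030 A; R = 5550 Ω.
V = 16.82 V

16.8 V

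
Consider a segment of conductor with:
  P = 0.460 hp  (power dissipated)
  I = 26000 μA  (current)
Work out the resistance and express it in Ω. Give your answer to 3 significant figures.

Rearranging P = I²R for R: R = P/I².
P = 0.460 hp = 343.0 W; I = 26000 μA = 0.02600 A.
R = 5.074×10^5 Ω

5.07×10^5 Ω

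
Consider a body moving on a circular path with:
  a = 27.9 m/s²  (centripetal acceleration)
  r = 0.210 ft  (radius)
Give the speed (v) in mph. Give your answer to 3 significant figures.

2.99 mph

Rearranging a = v²/r for v: v = √(a·r).
a = 27.9 m/s²; r = 0.210 ft = 0.06401 m.
v = 1.336 m/s
1.336 m/s × (1 mph / 0.4470 m/s) = 2.989 mph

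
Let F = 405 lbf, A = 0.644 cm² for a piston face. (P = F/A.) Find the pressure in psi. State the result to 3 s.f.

Directly: P = F/A.
F = 405 lbf = 1802 N; A = 0.644 cm² = 6.440×10^-5 m².
P = 2.797×10^7 Pa
2.797×10^7 Pa × (1 psi / 6895 Pa) = 4057 psi

4060 psi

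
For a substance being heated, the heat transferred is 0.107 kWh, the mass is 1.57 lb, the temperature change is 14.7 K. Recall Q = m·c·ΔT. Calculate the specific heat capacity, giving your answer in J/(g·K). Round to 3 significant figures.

Solving Q = m·c·ΔT for c: c = Q/(m·ΔT).
Q = 0.107 kWh = 3.852×10^5 J; m = 1.57 lb = 0.7121 kg; ΔT = 14.7 K.
c = 36796 J/(kg·K)
36796 J/(kg·K) × (1 J/(g·K) / 1000 J/(kg·K)) = 36.80 J/(g·K)

36.8 J/(g·K)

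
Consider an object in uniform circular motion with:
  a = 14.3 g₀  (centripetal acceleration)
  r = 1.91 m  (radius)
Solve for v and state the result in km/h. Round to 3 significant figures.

Rearranging: v = √(a·r).
a = 14.3 g₀ = 140.2 m/s²; r = 1.91 m.
v = 16.37 m/s
16.37 m/s × (1 km/h / 0.2778 m/s) = 58.92 km/h

58.9 km/h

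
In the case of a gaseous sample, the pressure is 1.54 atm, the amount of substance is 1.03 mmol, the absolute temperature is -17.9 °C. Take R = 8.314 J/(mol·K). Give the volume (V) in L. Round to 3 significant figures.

0.0140 L

From the ideal-gas law: V = nRT/P.
P = 1.54 atm = 1.560×10^5 Pa; n = 1.03 mmol = 0.001030 mol; T = -17.9 °C = 255.2 K; R = 8.314 J/(mol·K).
V = 1.401×10^-5 m³
1.401×10^-5 m³ × (1 L / 0.001000 m³) = 0.01401 L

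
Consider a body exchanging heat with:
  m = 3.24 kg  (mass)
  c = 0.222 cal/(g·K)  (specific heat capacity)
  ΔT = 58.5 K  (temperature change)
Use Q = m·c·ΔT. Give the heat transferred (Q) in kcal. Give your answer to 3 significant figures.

Q is given directly by: Q = mcΔT.
m = 3.24 kg; c = 0.222 cal/(g·K) = 928.8 J/(kg·K); ΔT = 58.5 K.
Q = 1.761×10^5 J
1.761×10^5 J × (1 kcal / 4184 J) = 42.08 kcal

42.1 kcal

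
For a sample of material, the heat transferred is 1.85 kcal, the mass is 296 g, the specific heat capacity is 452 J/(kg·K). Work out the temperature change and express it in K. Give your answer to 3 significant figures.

Rearranging: ΔT = Q/(m·c).
Q = 1.85 kcal = 7740 J; m = 296 g = 0.2960 kg; c = 452 J/(kg·K).
ΔT = 57.85 K

57.9 K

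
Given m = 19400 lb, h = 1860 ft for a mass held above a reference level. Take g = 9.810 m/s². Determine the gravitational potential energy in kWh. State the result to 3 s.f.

Directly: PE = mgh.
m = 19400 lb = 8800 kg; h = 1860 ft = 566.9 m; g = 9.810 m/s².
PE = 4.894×10^7 J
4.894×10^7 J × (1 kWh / 3.600×10^6 J) = 13.59 kWh

13.6 kWh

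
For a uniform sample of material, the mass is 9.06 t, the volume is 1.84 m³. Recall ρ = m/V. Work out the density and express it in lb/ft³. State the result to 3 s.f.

Directly: ρ = m/V.
m = 9.06 t = 9060 kg; V = 1.84 m³.
ρ = 4924 kg/m³
4924 kg/m³ × (1 lb/ft³ / 16.02 kg/m³) = 307.4 lb/ft³

307 lb/ft³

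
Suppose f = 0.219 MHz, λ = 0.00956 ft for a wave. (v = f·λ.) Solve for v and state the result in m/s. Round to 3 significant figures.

638 m/s

v is given directly by: v = fλ.
f = 0.219 MHz = 2.190×10^5 Hz; λ = 0.00956 ft = 0.002914 m.
v = 638.1 m/s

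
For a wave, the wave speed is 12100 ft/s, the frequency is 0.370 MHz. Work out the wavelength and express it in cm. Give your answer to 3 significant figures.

Rearranging v = f·λ for λ: λ = v/f.
v = 12100 ft/s = 3688 m/s; f = 0.370 MHz = 3.700×10^5 Hz.
λ = 0.009968 m
0.009968 m × (1 cm / 0.01000 m) = 0.9968 cm

0.997 cm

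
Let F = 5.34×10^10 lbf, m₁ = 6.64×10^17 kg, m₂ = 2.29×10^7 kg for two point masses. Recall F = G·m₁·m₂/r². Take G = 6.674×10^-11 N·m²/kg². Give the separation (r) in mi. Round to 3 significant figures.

0.0406 mi

From Newton's law of gravitation: r = √(G·m₁m₂/F).
F = 5.34×10^10 lbf = 2.375×10^11 N; m₁ = 6.64×10^17 kg; m₂ = 2.29×10^7 kg; G = 6.674×10^-11 N·m²/kg².
r = 65.36 m
65.36 m × (1 mi / 1609 m) = 0.04061 mi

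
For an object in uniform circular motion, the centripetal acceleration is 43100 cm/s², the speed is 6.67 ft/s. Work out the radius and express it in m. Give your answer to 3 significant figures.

0.00959 m

Rearranging: r = v²/a.
a = 43100 cm/s² = 431.0 m/s²; v = 6.67 ft/s = 2.033 m/s.
r = 0.009590 m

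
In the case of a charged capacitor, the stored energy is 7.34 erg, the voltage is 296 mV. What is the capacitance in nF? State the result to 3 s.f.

16800 nF

Rearranging: C = 2E/V².
E = 7.34 erg = 7.340×10^-7 J; V = 296 mV = 0.2960 V.
C = 1.675×10^-5 F
1.675×10^-5 F × (1 nF / 1.000×10^-9 F) = 16755 nF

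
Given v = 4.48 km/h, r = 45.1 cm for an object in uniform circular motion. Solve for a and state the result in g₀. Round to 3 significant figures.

a is given directly by: a = v²/r.
v = 4.48 km/h = 1.244 m/s; r = 45.1 cm = 0.4510 m.
a = 3.434 m/s²
3.434 m/s² × (1 g₀ / 9.807 m/s²) = 0.3501 g₀

0.350 g₀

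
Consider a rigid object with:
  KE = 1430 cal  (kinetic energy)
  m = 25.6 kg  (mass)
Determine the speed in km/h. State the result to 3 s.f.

Rearranging KE = ½mv² for v: v = √(2·KE/m).
KE = 1430 cal = 5983 J; m = 25.6 kg.
v = 21.62 m/s
21.62 m/s × (1 km/h / 0.2778 m/s) = 77.83 km/h

77.8 km/h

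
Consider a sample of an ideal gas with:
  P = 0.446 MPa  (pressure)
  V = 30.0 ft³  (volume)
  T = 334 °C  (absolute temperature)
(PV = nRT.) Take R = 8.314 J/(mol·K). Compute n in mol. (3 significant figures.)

75.1 mol

Rearranging: n = PV/(RT).
P = 0.446 MPa = 4.460×10^5 Pa; V = 30.0 ft³ = 0.8495 m³; T = 334 °C = 607.1 K; R = 8.314 J/(mol·K).
n = 75.06 mol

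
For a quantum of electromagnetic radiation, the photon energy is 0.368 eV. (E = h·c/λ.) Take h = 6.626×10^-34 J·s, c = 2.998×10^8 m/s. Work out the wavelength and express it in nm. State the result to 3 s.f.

Rearranging E = h·c/λ for λ: λ = hc/E.
E = 0.368 eV = 5.896×10^-20 J; h = 6.626×10^-34 J·s; c = 2.998×10^8 m/s.
λ = 3.369×10^-6 m
3.369×10^-6 m × (1 nm / 1.000×10^-9 m) = 3369 nm

3370 nm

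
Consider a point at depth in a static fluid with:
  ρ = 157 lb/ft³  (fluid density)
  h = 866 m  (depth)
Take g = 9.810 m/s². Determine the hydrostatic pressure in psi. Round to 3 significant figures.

P is given directly by: P = ρgh.
ρ = 157 lb/ft³ = 2515 kg/m³; h = 866 m; g = 9.810 m/s².
P = 2.137×10^7 Pa
2.137×10^7 Pa × (1 psi / 6895 Pa) = 3099 psi

3100 psi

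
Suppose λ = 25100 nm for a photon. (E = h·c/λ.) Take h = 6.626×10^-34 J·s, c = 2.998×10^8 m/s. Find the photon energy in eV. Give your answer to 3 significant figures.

0.0494 eV

Directly: E = hc/λ.
λ = 25100 nm = 2.510×10^-5 m; h = 6.626×10^-34 J·s; c = 2.998×10^8 m/s.
E = 7.914×10^-21 J  (the unit combination reduces to kg·m²/s² = J)
7.914×10^-21 J × (1 eV / 1.602×10^-19 J) = 0.04940 eV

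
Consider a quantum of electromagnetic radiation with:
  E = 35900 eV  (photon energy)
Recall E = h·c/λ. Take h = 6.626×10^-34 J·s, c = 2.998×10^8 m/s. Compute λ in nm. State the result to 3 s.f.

Rearranging E = h·c/λ for λ: λ = hc/E.
E = 35900 eV = 5.752×10^-15 J; h = 6.626×10^-34 J·s; c = 2.998×10^8 m/s.
λ = 3.454×10^-11 m
3.454×10^-11 m × (1 nm / 1.000×10^-9 m) = 0.03454 nm

0.0345 nm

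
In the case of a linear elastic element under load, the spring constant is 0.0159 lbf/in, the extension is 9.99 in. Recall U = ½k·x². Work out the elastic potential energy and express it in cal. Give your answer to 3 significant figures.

0.0214 cal

U is given directly by: U = ½kx².
k = 0.0159 lbf/in = 2.785 N/m; x = 9.99 in = 0.2537 m.
U = 0.08964 J  (the unit combination reduces to kg·m²/s² = J)
0.08964 J × (1 cal / 4.184 J) = 0.02143 cal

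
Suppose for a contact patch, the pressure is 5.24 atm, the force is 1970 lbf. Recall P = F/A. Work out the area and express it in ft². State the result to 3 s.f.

0.178 ft²

Rearranging P = F/A for A: A = F/P.
P = 5.24 atm = 5.309×10^5 Pa; F = 1970 lbf = 8763 N.
A = 0.01650 m²
0.01650 m² × (1 ft² / 0.09290 m²) = 0.1777 ft²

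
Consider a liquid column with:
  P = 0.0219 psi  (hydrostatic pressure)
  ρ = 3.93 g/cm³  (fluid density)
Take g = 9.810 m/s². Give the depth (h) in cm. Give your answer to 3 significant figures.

0.392 cm

Rearranging P = ρ·g·h for h: h = P/(ρ·g).
P = 0.0219 psi = 151.0 Pa; ρ = 3.93 g/cm³ = 3930 kg/m³; g = 9.810 m/s².
h = 0.003917 m
0.003917 m × (1 cm / 0.01000 m) = 0.3917 cm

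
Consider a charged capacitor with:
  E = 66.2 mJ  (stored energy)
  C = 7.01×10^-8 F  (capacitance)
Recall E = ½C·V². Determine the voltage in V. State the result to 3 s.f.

1370 V

Solving E = ½C·V² for V: V = √(2E/C).
E = 66.2 mJ = 0.06620 J; C = 7.01×10^-8 F.
V = 1374 V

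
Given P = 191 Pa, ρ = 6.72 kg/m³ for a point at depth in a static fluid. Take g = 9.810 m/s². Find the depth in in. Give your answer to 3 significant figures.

Rearranging: h = P/(ρ·g).
P = 191 Pa; ρ = 6.72 kg/m³; g = 9.810 m/s².
h = 2.897 m
2.897 m × (1 in / 0.02540 m) = 114.1 in

114 in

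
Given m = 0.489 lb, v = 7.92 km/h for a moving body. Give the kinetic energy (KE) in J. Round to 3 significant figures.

Directly: KE = ½mv².
m = 0.489 lb = 0.2218 kg; v = 7.92 km/h = 2.200 m/s.
KE = 0.5368 J  (the unit combination reduces to kg·m²/s² = J)

0.537 J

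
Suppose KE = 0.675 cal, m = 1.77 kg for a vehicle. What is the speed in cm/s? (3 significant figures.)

Rearranging: v = √(2·KE/m).
KE = 0.675 cal = 2.824 J; m = 1.77 kg.
v = 1.786 m/s
1.786 m/s × (1 cm/s / 0.01000 m/s) = 178.6 cm/s

179 cm/s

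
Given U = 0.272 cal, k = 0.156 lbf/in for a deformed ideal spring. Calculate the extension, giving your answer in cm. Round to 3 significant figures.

Rearranging U = ½k·x² for x: x = √(2U/k).
U = 0.272 cal = 1.138 J; k = 0.156 lbf/in = 27.32 N/m.
x = 0.2886 m
0.2886 m × (1 cm / 0.01000 m) = 28.86 cm

28.9 cm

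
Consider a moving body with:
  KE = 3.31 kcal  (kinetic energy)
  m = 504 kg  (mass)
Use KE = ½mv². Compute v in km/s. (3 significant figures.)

0.00741 km/s

Rearranging: v = √(2·KE/m).
KE = 3.31 kcal = 13849 J; m = 504 kg.
v = 7.413 m/s
7.413 m/s × (1 km/s / 1000 m/s) = 0.007413 km/s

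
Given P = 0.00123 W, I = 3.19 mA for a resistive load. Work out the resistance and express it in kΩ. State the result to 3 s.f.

0.121 kΩ

Rearranging P = I²R for R: R = P/I².
P = 0.00123 W; I = 3.19 mA = 0.003190 A.
R = 120.9 Ω
120.9 Ω × (1 kΩ / 1000 Ω) = 0.1209 kΩ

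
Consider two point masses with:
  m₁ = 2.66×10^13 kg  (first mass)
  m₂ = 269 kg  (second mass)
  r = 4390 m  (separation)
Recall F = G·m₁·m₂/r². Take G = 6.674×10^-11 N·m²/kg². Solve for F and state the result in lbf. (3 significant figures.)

0.00557 lbf

F is given directly by: F = Gm₁m₂/r².
m₁ = 2.66×10^13 kg; m₂ = 269 kg; r = 4390 m; G = 6.674×10^-11 N·m²/kg².
F = 0.02478 N
0.02478 N × (1 lbf / 4.448 N) = 0.005571 lbf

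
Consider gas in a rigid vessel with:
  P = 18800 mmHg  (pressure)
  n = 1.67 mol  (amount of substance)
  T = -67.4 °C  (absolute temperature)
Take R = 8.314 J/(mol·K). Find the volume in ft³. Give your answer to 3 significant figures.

Rearranging: V = nRT/P.
P = 18800 mmHg = 2.506×10^6 Pa; n = 1.67 mol; T = -67.4 °C = 205.7 K; R = 8.314 J/(mol·K).
V = 0.001140 m³
0.001140 m³ × (1 ft³ / 0.02832 m³) = 0.04025 ft³

0.0402 ft³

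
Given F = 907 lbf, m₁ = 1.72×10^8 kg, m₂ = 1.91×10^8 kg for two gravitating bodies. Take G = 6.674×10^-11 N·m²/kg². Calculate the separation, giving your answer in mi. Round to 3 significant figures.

0.0145 mi

From Newton's law of gravitation: r = √(G·m₁m₂/F).
F = 907 lbf = 4035 N; m₁ = 1.72×10^8 kg; m₂ = 1.91×10^8 kg; G = 6.674×10^-11 N·m²/kg².
r = 23.31 m
23.31 m × (1 mi / 1609 m) = 0.01449 mi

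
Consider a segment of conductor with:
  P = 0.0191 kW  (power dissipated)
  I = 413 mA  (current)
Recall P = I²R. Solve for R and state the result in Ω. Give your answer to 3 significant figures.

Rearranging: R = P/I².
P = 0.0191 kW = 19.10 W; I = 413 mA = 0.4130 A.
R = 112.0 Ω

112 Ω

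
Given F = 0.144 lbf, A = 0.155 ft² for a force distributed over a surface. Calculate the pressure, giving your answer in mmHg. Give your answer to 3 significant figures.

P is given directly by: P = F/A.
F = 0.144 lbf = 0.6405 N; A = 0.155 ft² = 0.01440 m².
P = 44.48 Pa
44.48 Pa × (1 mmHg / 133.3 Pa) = 0.3336 mmHg

0.334 mmHg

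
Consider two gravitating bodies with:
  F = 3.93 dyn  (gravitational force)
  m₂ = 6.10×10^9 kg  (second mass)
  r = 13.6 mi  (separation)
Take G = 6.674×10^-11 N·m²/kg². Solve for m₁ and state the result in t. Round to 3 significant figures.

46.2 t

Solving F = G·m₁·m₂/r² for m₁: m₁ = F·r²/(G·m₂).
F = 3.93 dyn = 3.930×10^-5 N; m₂ = 6.10×10^9 kg; r = 13.6 mi = 21887 m; G = 6.674×10^-11 N·m²/kg².
m₁ = 46244 kg
46244 kg × (1 t / 1000 kg) = 46.24 t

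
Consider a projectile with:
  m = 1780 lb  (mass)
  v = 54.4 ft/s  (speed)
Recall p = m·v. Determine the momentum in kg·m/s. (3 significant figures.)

13400 kg·m/s

Directly: p = mv.
m = 1780 lb = 807.4 kg; v = 54.4 ft/s = 16.58 m/s.
p = 13388 kg·m/s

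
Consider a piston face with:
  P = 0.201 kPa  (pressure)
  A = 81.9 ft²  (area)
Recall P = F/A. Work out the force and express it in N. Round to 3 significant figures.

1530 N

Rearranging: F = P·A.
P = 0.201 kPa = 201.0 Pa; A = 81.9 ft² = 7.609 m².
F = 1529 N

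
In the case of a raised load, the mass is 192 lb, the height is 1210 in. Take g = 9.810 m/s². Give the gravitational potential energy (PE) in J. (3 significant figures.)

PE is given directly by: PE = mgh.
m = 192 lb = 87.09 kg; h = 1210 in = 30.73 m; g = 9.810 m/s².
PE = 26258 J

26300 J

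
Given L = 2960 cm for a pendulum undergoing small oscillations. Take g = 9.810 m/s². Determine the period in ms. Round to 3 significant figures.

10900 ms

T is given directly by: T = 2π√(L/g).
L = 2960 cm = 29.60 m; g = 9.810 m/s².
T = 10.91 s
10.91 s × (1 ms / 0.001000 s) = 10914 ms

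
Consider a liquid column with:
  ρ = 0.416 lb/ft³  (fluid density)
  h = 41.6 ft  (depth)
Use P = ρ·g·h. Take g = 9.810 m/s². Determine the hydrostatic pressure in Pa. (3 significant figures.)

P is given directly by: P = ρgh.
ρ = 0.416 lb/ft³ = 6.664 kg/m³; h = 41.6 ft = 12.68 m; g = 9.810 m/s².
P = 828.9 Pa

829 Pa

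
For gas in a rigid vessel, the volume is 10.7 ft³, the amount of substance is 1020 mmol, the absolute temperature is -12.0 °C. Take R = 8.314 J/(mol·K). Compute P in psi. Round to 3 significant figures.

From the ideal-gas law: P = nRT/V.
V = 10.7 ft³ = 0.3030 m³; n = 1020 mmol = 1.020 mol; T = -12.0 °C = 261.1 K; R = 8.314 J/(mol·K).
P = 7309 Pa  (the unit combination reduces to kg/(m·s²) = Pa)
7309 Pa × (1 psi / 6895 Pa) = 1.060 psi

1.06 psi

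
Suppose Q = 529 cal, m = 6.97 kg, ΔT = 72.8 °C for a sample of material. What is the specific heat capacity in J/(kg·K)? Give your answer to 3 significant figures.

4.36 J/(kg·K)

Rearranging: c = Q/(m·ΔT).
Q = 529 cal = 2213 J; m = 6.97 kg; ΔT = 72.8 °C = 72.80 K.
c = 4.362 J/(kg·K)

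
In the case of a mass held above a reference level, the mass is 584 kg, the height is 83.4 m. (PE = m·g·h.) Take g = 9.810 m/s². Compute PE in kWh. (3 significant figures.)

Directly: PE = mgh.
m = 584 kg; h = 83.4 m; g = 9.810 m/s².
PE = 4.778×10^5 J
4.778×10^5 J × (1 kWh / 3.600×10^6 J) = 0.1327 kWh

0.133 kWh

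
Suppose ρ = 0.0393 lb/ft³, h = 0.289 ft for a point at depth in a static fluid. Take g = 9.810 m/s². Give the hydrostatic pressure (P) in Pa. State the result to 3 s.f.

0.544 Pa

P is given directly by: P = ρgh.
ρ = 0.0393 lb/ft³ = 0.6295 kg/m³; h = 0.289 ft = 0.08809 m; g = 9.810 m/s².
P = 0.5440 Pa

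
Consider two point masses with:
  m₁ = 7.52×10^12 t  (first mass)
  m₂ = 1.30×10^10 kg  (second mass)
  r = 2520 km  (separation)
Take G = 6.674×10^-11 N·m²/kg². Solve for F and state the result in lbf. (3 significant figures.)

231 lbf

F is given directly by: F = Gm₁m₂/r².
m₁ = 7.52×10^12 t = 7.520×10^15 kg; m₂ = 1.30×10^10 kg; r = 2520 km = 2.520×10^6 m; G = 6.674×10^-11 N·m²/kg².
F = 1027 N  (the unit combination reduces to kg·m/s² = N)
1027 N × (1 lbf / 4.448 N) = 231.0 lbf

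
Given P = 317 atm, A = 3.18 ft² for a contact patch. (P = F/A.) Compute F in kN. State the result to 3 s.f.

9490 kN

Solving P = F/A for F: F = P·A.
P = 317 atm = 3.212×10^7 Pa; A = 3.18 ft² = 0.2954 m².
F = 9.489×10^6 N
9.489×10^6 N × (1 kN / 1000 N) = 9489 kN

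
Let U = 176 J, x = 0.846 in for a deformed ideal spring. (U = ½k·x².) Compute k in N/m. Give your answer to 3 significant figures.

7.62×10^5 N/m

Rearranging U = ½k·x² for k: k = 2U/x².
U = 176 J; x = 0.846 in = 0.02149 m.
k = 7.623×10^5 N/m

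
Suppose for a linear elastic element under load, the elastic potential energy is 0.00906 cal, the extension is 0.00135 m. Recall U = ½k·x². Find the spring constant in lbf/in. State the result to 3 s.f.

238 lbf/in

Rearranging: k = 2U/x².
U = 0.00906 cal = 0.03791 J; x = 0.00135 m.
k = 41599 N/m
41599 N/m × (1 lbf/in / 175.1 N/m) = 237.5 lbf/in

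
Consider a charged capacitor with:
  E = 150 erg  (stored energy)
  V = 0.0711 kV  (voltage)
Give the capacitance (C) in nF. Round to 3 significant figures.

Rearranging: C = 2E/V².
E = 150 erg = 1.500×10^-5 J; V = 0.0711 kV = 71.10 V.
C = 5.934×10^-9 F
5.934×10^-9 F × (1 nF / 1.000×10^-9 F) = 5.934 nF

5.93 nF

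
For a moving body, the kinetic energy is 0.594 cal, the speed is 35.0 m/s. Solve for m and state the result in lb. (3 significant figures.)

Rearranging KE = ½mv² for m: m = 2·KE/v².
KE = 0.594 cal = 2.485 J; v = 35.0 m/s.
m = 0.004058 kg
0.004058 kg × (1 lb / 0.4536 kg) = 0.008946 lb

0.00895 lb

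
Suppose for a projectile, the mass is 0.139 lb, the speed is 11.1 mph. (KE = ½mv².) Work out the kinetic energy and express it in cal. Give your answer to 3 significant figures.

KE is given directly by: KE = ½mv².
m = 0.139 lb = 0.06305 kg; v = 11.1 mph = 4.962 m/s.
KE = 0.7762 J
0.7762 J × (1 cal / 4.184 J) = 0.1855 cal

0.186 cal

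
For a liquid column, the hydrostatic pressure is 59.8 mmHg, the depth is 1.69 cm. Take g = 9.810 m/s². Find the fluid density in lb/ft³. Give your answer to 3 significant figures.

3000 lb/ft³

Solving P = ρ·g·h for ρ: ρ = P/(g·h).
P = 59.8 mmHg = 7973 Pa; h = 1.69 cm = 0.01690 m; g = 9.810 m/s².
ρ = 48089 kg/m³
48089 kg/m³ × (1 lb/ft³ / 16.02 kg/m³) = 3002 lb/ft³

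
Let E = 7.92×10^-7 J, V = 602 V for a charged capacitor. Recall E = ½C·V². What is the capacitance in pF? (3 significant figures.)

4.37 pF

Rearranging E = ½C·V² for C: C = 2E/V².
E = 7.92×10^-7 J; V = 602 V.
C = 4.371×10^-12 F
4.371×10^-12 F × (1 pF / 1.000×10^-12 F) = 4.371 pF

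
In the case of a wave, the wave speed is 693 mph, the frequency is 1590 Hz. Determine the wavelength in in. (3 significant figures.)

Rearranging v = f·λ for λ: λ = v/f.
v = 693 mph = 309.8 m/s; f = 1590 Hz.
λ = 0.1948 m
0.1948 m × (1 in / 0.02540 m) = 7.671 in

7.67 in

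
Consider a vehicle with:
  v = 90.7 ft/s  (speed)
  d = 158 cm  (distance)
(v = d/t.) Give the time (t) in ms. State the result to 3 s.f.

57.2 ms

Rearranging: t = d/v.
v = 90.7 ft/s = 27.65 m/s; d = 158 cm = 1.580 m.
t = 0.05715 s
0.05715 s × (1 ms / 0.001000 s) = 57.15 ms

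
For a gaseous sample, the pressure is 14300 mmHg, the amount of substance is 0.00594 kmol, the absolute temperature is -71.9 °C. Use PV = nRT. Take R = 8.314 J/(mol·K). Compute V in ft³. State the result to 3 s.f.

0.184 ft³

From the ideal-gas law: V = nRT/P.
P = 14300 mmHg = 1.907×10^6 Pa; n = 0.00594 kmol = 5.940 mol; T = -71.9 °C = 201.2 K; R = 8.314 J/(mol·K).
V = 0.005213 m³
0.005213 m³ × (1 ft³ / 0.02832 m³) = 0.1841 ft³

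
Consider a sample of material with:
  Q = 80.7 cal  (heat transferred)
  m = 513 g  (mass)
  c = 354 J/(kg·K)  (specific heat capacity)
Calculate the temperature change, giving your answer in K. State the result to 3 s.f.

Rearranging Q = m·c·ΔT for ΔT: ΔT = Q/(m·c).
Q = 80.7 cal = 337.6 J; m = 513 g = 0.5130 kg; c = 354 J/(kg·K).
ΔT = 1.859 K

1.86 K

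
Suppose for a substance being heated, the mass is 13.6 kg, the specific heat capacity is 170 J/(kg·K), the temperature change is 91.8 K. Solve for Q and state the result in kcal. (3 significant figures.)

Q is given directly by: Q = mcΔT.
m = 13.6 kg; c = 170 J/(kg·K); ΔT = 91.8 K.
Q = 2.122×10^5 J
2.122×10^5 J × (1 kcal / 4184 J) = 50.73 kcal

50.7 kcal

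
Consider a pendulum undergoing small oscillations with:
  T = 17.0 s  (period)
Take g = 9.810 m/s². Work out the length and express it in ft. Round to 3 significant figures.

236 ft

Rearranging T = 2π√(L/g) for L: L = g·(T/2π)².
T = 17.0 s; g = 9.810 m/s².
L = 71.81 m
71.81 m × (1 ft / 0.3048 m) = 235.6 ft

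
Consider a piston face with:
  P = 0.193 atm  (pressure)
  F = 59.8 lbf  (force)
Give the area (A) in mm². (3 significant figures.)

13600 mm²

Solving P = F/A for A: A = F/P.
P = 0.193 atm = 19556 Pa; F = 59.8 lbf = 266.0 N.
A = 0.01360 m²
0.01360 m² × (1 mm² / 1.000×10^-6 m²) = 13602 mm²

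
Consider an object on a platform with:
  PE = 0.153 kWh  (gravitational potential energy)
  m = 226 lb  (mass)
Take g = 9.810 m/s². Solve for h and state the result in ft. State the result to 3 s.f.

Rearranging PE = m·g·h for h: h = PE/(m·g).
PE = 0.153 kWh = 5.508×10^5 J; m = 226 lb = 102.5 kg; g = 9.810 m/s².
h = 547.7 m
547.7 m × (1 ft / 0.3048 m) = 1797 ft

1800 ft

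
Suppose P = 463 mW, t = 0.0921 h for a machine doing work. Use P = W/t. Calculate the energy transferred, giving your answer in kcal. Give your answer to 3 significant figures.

0.0367 kcal

Solving P = W/t for W: W = P·t.
P = 463 mW = 0.4630 W; t = 0.0921 h = 331.6 s.
W = 153.5 J
153.5 J × (1 kcal / 4184 J) = 0.03669 kcal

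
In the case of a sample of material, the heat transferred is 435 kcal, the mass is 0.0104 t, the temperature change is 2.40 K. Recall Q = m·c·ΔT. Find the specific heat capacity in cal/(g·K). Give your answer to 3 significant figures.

17.4 cal/(g·K)

Solving Q = m·c·ΔT for c: c = Q/(m·ΔT).
Q = 435 kcal = 1.820×10^6 J; m = 0.0104 t = 10.40 kg; ΔT = 2.40 K.
c = 72918 J/(kg·K)
72918 J/(kg·K) × (1 cal/(g·K) / 4184 J/(kg·K)) = 17.43 cal/(g·K)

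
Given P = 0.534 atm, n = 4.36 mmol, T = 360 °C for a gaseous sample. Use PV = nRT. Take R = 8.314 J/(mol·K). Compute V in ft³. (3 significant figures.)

From the ideal-gas law: V = nRT/P.
P = 0.534 atm = 54108 Pa; n = 4.36 mmol = 0.004360 mol; T = 360 °C = 633.1 K; R = 8.314 J/(mol·K).
V = 4.242×10^-4 m³
4.242×10^-4 m³ × (1 ft³ / 0.02832 m³) = 0.01498 ft³

0.0150 ft³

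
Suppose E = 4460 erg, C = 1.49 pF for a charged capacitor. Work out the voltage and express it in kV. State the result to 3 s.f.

Rearranging: V = √(2E/C).
E = 4460 erg = 4.460×10^-4 J; C = 1.49 pF = 1.490×10^-12 F.
V = 24467 V
24467 V × (1 kV / 1000 V) = 24.47 kV

24.5 kV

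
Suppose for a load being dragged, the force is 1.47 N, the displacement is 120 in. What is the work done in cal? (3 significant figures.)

1.07 cal

W is given directly by: W = F·d.
F = 1.47 N; d = 120 in = 3.048 m.
W = 4.481 J
4.481 J × (1 cal / 4.184 J) = 1.071 cal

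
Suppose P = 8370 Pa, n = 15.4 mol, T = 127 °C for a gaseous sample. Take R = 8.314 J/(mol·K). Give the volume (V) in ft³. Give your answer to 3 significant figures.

Rearranging PV = nRT for V: V = nRT/P.
P = 8370 Pa; n = 15.4 mol; T = 127 °C = 400.1 K; R = 8.314 J/(mol·K).
V = 6.121 m³
6.121 m³ × (1 ft³ / 0.02832 m³) = 216.2 ft³

216 ft³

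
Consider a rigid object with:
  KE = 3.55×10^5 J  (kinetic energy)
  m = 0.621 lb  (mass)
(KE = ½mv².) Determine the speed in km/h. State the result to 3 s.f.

5720 km/h

Rearranging: v = √(2·KE/m).
KE = 3.55×10^5 J; m = 0.621 lb = 0.2817 kg.
v = 1588 m/s
1588 m/s × (1 km/h / 0.2778 m/s) = 5715 km/h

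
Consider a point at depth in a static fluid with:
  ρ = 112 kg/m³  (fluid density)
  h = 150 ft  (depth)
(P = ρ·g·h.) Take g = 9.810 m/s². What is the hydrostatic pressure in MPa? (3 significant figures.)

Directly: P = ρgh.
ρ = 112 kg/m³; h = 150 ft = 45.72 m; g = 9.810 m/s².
P = 50233 Pa  (the unit combination reduces to kg/(m·s²) = Pa)
50233 Pa × (1 MPa / 1.000×10^6 Pa) = 0.05023 MPa

0.0502 MPa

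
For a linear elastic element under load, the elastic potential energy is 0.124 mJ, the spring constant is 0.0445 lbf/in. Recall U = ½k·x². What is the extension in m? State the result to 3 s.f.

Rearranging: x = √(2U/k).
U = 0.124 mJ = 1.240×10^-4 J; k = 0.0445 lbf/in = 7.793 N/m.
x = 0.005641 m

0.00564 m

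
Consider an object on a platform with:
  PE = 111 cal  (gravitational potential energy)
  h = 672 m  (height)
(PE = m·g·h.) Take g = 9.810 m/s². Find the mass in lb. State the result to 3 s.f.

Rearranging: m = PE/(g·h).
PE = 111 cal = 464.4 J; h = 672 m; g = 9.810 m/s².
m = 0.07045 kg
0.07045 kg × (1 lb / 0.4536 kg) = 0.1553 lb

0.155 lb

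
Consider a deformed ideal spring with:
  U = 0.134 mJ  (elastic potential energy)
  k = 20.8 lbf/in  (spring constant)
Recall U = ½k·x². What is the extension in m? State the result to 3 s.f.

2.71×10^-4 m

Rearranging: x = √(2U/k).
U = 0.134 mJ = 1.340×10^-4 J; k = 20.8 lbf/in = 3643 N/m.
x = 2.712×10^-4 m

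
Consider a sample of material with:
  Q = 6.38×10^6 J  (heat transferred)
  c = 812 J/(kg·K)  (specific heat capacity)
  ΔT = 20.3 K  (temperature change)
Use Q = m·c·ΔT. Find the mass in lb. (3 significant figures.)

853 lb

Solving Q = m·c·ΔT for m: m = Q/(c·ΔT).
Q = 6.38×10^6 J; c = 812 J/(kg·K); ΔT = 20.3 K.
m = 387.1 kg
387.1 kg × (1 lb / 0.4536 kg) = 853.3 lb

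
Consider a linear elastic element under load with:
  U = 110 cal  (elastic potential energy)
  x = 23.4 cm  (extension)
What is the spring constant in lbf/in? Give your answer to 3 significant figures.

Solving U = ½k·x² for k: k = 2U/x².
U = 110 cal = 460.2 J; x = 23.4 cm = 0.2340 m.
k = 16811 N/m
16811 N/m × (1 lbf/in / 175.1 N/m) = 95.99 lbf/in

96.0 lbf/in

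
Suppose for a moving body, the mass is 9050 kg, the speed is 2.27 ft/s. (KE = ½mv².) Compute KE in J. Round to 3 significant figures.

2170 J

KE is given directly by: KE = ½mv².
m = 9050 kg; v = 2.27 ft/s = 0.6919 m/s.
KE = 2166 J  (the unit combination reduces to kg·m²/s² = J)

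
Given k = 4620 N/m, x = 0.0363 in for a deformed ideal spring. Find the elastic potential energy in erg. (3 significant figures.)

Directly: U = ½kx².
k = 4620 N/m; x = 0.0363 in = 9.220×10^-4 m.
U = 0.001964 J
0.001964 J × (1 erg / 1.000×10^-7 J) = 19638 erg

19600 erg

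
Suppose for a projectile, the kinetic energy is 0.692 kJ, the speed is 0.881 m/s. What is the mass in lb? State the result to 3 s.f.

3930 lb

Solving KE = ½mv² for m: m = 2·KE/v².
KE = 0.692 kJ = 692.0 J; v = 0.881 m/s.
m = 1783 kg
1783 kg × (1 lb / 0.4536 kg) = 3931 lb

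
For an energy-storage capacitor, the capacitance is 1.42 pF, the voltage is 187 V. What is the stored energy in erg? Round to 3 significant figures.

0.248 erg

Directly: E = ½CV².
C = 1.42 pF = 1.420×10^-12 F; V = 187 V.
E = 2.483×10^-8 J
2.483×10^-8 J × (1 erg / 1.000×10^-7 J) = 0.2483 erg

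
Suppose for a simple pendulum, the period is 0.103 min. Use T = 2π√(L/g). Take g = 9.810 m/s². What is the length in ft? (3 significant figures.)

31.1 ft

Rearranging: L = g·(T/2π)².
T = 0.103 min = 6.180 s; g = 9.810 m/s².
L = 9.490 m
9.490 m × (1 ft / 0.3048 m) = 31.14 ft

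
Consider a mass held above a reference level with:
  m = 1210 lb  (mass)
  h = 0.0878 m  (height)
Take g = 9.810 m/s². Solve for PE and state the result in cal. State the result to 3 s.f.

Directly: PE = mgh.
m = 1210 lb = 548.8 kg; h = 0.0878 m; g = 9.810 m/s².
PE = 472.7 J
472.7 J × (1 cal / 4.184 J) = 113.0 cal

113 cal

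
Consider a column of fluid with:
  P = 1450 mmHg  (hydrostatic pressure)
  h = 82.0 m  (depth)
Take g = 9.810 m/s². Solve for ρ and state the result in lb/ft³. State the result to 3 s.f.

15.0 lb/ft³

Solving P = ρ·g·h for ρ: ρ = P/(g·h).
P = 1450 mmHg = 1.933×10^5 Pa; h = 82.0 m; g = 9.810 m/s².
ρ = 240.3 kg/m³
240.3 kg/m³ × (1 lb/ft³ / 16.02 kg/m³) = 15.00 lb/ft³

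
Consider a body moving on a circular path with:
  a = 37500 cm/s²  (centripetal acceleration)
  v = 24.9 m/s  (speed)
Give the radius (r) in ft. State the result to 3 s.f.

5.42 ft

Rearranging: r = v²/a.
a = 37500 cm/s² = 375.0 m/s²; v = 24.9 m/s.
r = 1.653 m
1.653 m × (1 ft / 0.3048 m) = 5.424 ft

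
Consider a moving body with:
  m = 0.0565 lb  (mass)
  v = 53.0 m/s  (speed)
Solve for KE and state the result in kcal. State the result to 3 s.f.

Directly: KE = ½mv².
m = 0.0565 lb = 0.02563 kg; v = 53.0 m/s.
KE = 35.99 J
35.99 J × (1 kcal / 4184 J) = 0.008603 kcal

0.00860 kcal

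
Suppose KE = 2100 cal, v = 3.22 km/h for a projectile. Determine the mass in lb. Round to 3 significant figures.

48400 lb

Rearranging: m = 2·KE/v².
KE = 2100 cal = 8786 J; v = 3.22 km/h = 0.8944 m/s.
m = 21965 kg
21965 kg × (1 lb / 0.4536 kg) = 48425 lb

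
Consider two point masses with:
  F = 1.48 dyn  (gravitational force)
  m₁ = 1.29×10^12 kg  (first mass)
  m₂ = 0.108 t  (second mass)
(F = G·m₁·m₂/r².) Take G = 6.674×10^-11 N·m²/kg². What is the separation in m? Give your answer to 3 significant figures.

Rearranging F = G·m₁·m₂/r² for r: r = √(G·m₁m₂/F).
F = 1.48 dyn = 1.480×10^-5 N; m₁ = 1.29×10^12 kg; m₂ = 0.108 t = 108.0 kg; G = 6.674×10^-11 N·m²/kg².
r = 25065 m

25100 m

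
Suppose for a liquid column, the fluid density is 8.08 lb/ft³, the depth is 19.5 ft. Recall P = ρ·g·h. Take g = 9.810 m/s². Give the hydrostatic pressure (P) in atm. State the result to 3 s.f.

0.0745 atm

Directly: P = ρgh.
ρ = 8.08 lb/ft³ = 129.4 kg/m³; h = 19.5 ft = 5.944 m; g = 9.810 m/s².
P = 7547 Pa
7547 Pa × (1 atm / 1.013×10^5 Pa) = 0.07448 atm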